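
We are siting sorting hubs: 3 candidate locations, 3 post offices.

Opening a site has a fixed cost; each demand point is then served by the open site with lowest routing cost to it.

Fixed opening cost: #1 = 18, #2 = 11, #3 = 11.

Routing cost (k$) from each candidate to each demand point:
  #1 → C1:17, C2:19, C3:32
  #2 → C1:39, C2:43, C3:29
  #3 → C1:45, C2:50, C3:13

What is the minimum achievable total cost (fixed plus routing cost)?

78

Open {#1, #3}: assign each demand point to its cheapest open site.
  C1→#1 17, C2→#1 19, C3→#3 13
  routing cost 49, fixed 29 → total 78.
Compare {#1}: routing cost 68 + fixed 18 = 86.
Compare {#1, #2, #3}: routing cost 49 + fixed 40 = 89.
Compare {#1, #2}: routing cost 65 + fixed 29 = 94.
All other subsets cost ≥ 86. Minimum total cost: 78.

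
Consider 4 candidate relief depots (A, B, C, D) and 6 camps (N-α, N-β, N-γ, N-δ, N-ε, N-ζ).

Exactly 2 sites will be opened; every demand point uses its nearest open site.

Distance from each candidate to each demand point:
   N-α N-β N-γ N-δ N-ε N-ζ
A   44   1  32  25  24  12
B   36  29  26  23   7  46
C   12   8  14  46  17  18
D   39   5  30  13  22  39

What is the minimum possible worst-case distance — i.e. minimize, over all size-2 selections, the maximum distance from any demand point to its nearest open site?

Open {C, D}.
  Farthest demand point is N-ζ at distance 18 (to C); all others are ≤ 18.
With {B, C} the worst case is 23.
With {A, C} the worst case is 25.
No size-2 selection achieves below 18.

18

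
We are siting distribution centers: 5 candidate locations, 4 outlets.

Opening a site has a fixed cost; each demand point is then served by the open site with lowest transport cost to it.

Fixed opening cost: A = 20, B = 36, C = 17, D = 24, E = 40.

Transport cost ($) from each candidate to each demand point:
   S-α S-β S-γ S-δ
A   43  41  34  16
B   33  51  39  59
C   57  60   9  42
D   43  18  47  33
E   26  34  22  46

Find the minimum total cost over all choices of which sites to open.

Open {C, D}: assign each demand point to its cheapest open site.
  S-α→D 43, S-β→D 18, S-γ→C 9, S-δ→D 33
  transport cost 103, fixed 41 → total 144.
Compare {A, C}: transport cost 109 + fixed 37 = 146.
Compare {A, C, D}: transport cost 86 + fixed 61 = 147.
Compare {A}: transport cost 134 + fixed 20 = 154.
All other subsets cost ≥ 146. Minimum total cost: 144.

144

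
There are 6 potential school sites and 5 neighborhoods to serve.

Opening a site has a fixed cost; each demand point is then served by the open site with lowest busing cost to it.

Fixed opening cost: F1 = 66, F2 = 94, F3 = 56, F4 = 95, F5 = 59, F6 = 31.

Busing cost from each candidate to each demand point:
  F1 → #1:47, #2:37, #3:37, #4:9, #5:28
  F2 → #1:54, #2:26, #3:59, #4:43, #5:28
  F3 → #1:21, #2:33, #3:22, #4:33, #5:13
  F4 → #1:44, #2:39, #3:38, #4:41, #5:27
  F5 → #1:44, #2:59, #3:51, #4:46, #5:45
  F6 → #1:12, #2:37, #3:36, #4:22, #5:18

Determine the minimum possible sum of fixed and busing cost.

156

Open {F6}: assign each demand point to its cheapest open site.
  #1→F6 12, #2→F6 37, #3→F6 36, #4→F6 22, #5→F6 18
  busing cost 125, fixed 31 → total 156.
Compare {F3}: busing cost 122 + fixed 56 = 178.
Compare {F3, F6}: busing cost 102 + fixed 87 = 189.
Compare {F1, F6}: busing cost 112 + fixed 97 = 209.
All other subsets cost ≥ 178. Minimum total cost: 156.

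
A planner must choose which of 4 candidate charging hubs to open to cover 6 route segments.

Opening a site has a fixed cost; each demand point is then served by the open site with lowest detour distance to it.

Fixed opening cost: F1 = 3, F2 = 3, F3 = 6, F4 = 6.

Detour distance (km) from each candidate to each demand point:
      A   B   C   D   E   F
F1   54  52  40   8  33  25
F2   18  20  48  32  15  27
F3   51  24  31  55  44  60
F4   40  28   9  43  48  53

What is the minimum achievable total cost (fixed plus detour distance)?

Open {F1, F2, F4}: assign each demand point to its cheapest open site.
  A→F2 18, B→F2 20, C→F4 9, D→F1 8, E→F2 15, F→F1 25
  detour distance 95, fixed 12 → total 107.
Compare {F1, F2, F3, F4}: detour distance 95 + fixed 18 = 113.
Compare {F1, F2, F3}: detour distance 117 + fixed 12 = 129.
Compare {F2, F4}: detour distance 121 + fixed 9 = 130.
All other subsets cost ≥ 113. Minimum total cost: 107.

107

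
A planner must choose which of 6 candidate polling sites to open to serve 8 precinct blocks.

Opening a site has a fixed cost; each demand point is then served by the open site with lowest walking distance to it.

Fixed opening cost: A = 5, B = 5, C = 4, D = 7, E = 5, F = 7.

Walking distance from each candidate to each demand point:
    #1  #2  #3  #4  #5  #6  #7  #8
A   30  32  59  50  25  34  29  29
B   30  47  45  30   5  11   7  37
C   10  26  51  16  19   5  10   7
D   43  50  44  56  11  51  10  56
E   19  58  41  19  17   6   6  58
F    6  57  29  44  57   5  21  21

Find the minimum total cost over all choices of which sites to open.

Open {B, C, F}: assign each demand point to its cheapest open site.
  #1→F 6, #2→C 26, #3→F 29, #4→C 16, #5→B 5, #6→C 5, #7→B 7, #8→C 7
  walking distance 101, fixed 16 → total 117.
Compare {B, C, E, F}: walking distance 100 + fixed 21 = 121.
Compare {A, B, C, F}: walking distance 101 + fixed 21 = 122.
Compare {B, C, D, F}: walking distance 101 + fixed 23 = 124.
All other subsets cost ≥ 121. Minimum total cost: 117.

117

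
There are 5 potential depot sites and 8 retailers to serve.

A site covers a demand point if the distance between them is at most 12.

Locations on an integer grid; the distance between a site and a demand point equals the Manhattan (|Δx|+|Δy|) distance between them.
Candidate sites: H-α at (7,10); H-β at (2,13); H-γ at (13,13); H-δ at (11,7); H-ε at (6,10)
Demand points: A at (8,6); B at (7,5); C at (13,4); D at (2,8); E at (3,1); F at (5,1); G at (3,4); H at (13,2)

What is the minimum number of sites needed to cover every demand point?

2

Coverage sets (demand points within 12 of each site):
  H-α: {A, B, C, D, F, G}
  H-β: {D, G}
  H-γ: {A, C, H}
  H-δ: {A, B, C, D, F, G, H}
  H-ε: {A, B, D, E, F, G}
No single site covers all 8 demand points.
But {H-γ, H-ε} covers everything, so the minimum is 2.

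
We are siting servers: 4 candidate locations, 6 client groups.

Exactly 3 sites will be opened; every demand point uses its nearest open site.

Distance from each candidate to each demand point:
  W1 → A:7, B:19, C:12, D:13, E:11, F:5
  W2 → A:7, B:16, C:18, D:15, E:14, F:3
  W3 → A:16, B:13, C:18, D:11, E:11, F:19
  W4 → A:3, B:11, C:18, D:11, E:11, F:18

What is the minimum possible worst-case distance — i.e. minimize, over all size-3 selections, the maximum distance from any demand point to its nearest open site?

12

Open {W1, W2, W4}.
  Farthest demand point is C at distance 12 (to W1); all others are ≤ 12.
With {W1, W3, W4} the worst case is 12.
With {W1, W2, W3} the worst case is 13.
No size-3 selection achieves below 12.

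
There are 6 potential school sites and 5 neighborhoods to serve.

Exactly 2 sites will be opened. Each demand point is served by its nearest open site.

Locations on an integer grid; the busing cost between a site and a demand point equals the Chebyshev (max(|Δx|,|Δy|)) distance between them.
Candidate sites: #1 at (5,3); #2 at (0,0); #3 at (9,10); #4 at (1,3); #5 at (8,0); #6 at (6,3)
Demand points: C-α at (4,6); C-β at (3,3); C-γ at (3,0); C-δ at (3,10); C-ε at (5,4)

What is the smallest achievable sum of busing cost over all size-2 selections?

Open {#1, #3}.
  C-α→#1 3, C-β→#1 2, C-γ→#1 3, C-δ→#3 6, C-ε→#1 1  ⇒ total 15.
Compare {#1, #2}: total 16.
Compare {#1, #4}: total 16.
No size-2 selection does better; minimum is 15.

15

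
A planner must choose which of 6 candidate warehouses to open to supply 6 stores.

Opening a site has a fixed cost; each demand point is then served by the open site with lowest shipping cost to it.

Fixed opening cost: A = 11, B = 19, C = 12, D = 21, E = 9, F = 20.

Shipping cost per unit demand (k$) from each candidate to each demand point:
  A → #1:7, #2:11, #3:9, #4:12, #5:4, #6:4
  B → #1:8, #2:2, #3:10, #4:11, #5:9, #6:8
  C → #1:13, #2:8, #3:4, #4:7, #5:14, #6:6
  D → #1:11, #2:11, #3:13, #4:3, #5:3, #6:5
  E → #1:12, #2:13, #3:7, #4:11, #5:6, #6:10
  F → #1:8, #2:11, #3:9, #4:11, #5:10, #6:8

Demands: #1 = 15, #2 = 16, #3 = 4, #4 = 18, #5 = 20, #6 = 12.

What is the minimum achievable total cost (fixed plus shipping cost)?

Open {A, B, C, D}: assign each demand point to its cheapest open site.
  #1→A 15×7=105, #2→B 16×2=32, #3→C 4×4=16, #4→D 18×3=54, #5→D 20×3=60, #6→A 12×4=48
  shipping cost 315, fixed 63 → total 378.
Compare {A, B, D}: shipping cost 335 + fixed 51 = 386.
Compare {A, B, D, E}: shipping cost 327 + fixed 60 = 387.
Compare {A, B, C, D, E}: shipping cost 315 + fixed 72 = 387.
All other subsets cost ≥ 386. Minimum total cost: 378.

378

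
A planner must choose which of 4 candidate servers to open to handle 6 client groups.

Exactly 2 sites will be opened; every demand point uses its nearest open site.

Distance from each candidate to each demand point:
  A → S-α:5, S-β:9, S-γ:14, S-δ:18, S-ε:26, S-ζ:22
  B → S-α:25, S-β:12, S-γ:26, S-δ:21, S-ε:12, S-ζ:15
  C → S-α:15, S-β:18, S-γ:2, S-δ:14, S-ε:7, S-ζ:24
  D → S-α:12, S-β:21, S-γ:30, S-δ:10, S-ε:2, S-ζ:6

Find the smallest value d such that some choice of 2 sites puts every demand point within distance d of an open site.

Open {A, D}.
  Farthest demand point is S-γ at distance 14 (to A); all others are ≤ 14.
With {B, C} the worst case is 15.
With {A, B} the worst case is 18.
No size-2 selection achieves below 14.

14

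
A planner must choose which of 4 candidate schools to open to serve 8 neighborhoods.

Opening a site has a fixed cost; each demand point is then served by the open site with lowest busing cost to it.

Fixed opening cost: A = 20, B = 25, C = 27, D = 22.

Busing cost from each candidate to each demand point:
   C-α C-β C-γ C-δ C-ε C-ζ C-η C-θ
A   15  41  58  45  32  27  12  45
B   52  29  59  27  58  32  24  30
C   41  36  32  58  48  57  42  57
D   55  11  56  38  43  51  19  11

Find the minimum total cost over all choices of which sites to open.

244

Open {A, D}: assign each demand point to its cheapest open site.
  C-α→A 15, C-β→D 11, C-γ→D 56, C-δ→D 38, C-ε→A 32, C-ζ→A 27, C-η→A 12, C-θ→D 11
  busing cost 202, fixed 42 → total 244.
Compare {A, C, D}: busing cost 178 + fixed 69 = 247.
Compare {A, B, D}: busing cost 191 + fixed 67 = 258.
Compare {A, B, C, D}: busing cost 167 + fixed 94 = 261.
All other subsets cost ≥ 247. Minimum total cost: 244.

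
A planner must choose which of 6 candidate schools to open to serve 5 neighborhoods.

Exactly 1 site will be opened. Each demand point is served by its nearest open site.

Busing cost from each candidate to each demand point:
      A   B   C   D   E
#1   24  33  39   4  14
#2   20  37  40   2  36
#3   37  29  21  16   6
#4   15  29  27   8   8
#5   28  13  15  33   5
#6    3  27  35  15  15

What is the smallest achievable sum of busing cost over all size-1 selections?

Open {#4}.
  A→#4 15, B→#4 29, C→#4 27, D→#4 8, E→#4 8  ⇒ total 87.
Compare {#5}: total 94.
Compare {#6}: total 95.
No size-1 selection does better; minimum is 87.

87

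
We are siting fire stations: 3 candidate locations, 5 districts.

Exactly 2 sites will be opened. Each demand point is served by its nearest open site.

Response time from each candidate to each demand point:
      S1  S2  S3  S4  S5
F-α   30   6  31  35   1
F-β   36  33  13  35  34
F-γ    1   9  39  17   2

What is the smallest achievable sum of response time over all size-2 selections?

42

Open {F-β, F-γ}.
  S1→F-γ 1, S2→F-γ 9, S3→F-β 13, S4→F-γ 17, S5→F-γ 2  ⇒ total 42.
Compare {F-α, F-γ}: total 56.
Compare {F-α, F-β}: total 85.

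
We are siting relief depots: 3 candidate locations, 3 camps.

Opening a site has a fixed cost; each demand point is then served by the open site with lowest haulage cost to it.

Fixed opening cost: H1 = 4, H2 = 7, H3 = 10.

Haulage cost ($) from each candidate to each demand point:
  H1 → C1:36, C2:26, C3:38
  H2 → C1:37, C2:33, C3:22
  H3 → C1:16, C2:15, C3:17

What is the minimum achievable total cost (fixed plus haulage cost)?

58

Open {H3}: assign each demand point to its cheapest open site.
  C1→H3 16, C2→H3 15, C3→H3 17
  haulage cost 48, fixed 10 → total 58.
Compare {H1, H3}: haulage cost 48 + fixed 14 = 62.
Compare {H2, H3}: haulage cost 48 + fixed 17 = 65.
Compare {H1, H2, H3}: haulage cost 48 + fixed 21 = 69.
All other subsets cost ≥ 62. Minimum total cost: 58.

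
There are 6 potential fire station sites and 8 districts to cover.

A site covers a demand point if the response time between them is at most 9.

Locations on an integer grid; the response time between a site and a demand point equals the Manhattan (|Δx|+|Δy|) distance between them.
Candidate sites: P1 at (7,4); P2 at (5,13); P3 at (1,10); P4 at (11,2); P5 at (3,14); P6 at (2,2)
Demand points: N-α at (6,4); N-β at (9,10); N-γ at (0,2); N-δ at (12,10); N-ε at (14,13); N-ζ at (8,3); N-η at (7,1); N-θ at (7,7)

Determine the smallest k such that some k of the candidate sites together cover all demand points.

Coverage sets (demand points within 9 of each site):
  P1: {N-α, N-β, N-γ, N-ζ, N-η, N-θ}
  P2: {N-β, N-ε, N-θ}
  P3: {N-β, N-γ, N-θ}
  P4: {N-α, N-δ, N-ζ, N-η, N-θ}
  P5: {}
  P6: {N-α, N-γ, N-ζ, N-η}
No 2 sites suffice: every size-2 union leaves at least one demand point uncovered.
But {P1, P2, P4} covers everything, so the minimum is 3.

3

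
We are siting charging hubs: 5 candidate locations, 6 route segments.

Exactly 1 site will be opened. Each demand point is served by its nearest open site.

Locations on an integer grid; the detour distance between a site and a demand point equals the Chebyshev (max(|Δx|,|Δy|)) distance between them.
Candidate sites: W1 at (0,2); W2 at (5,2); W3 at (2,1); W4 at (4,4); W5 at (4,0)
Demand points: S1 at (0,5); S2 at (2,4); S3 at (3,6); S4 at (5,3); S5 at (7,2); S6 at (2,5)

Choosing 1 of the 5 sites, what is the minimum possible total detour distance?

14

Open {W4}.
  S1→W4 4, S2→W4 2, S3→W4 2, S4→W4 1, S5→W4 3, S6→W4 2  ⇒ total 14.
Compare {W2}: total 18.
Compare {W1}: total 24.
No size-1 selection does better; minimum is 14.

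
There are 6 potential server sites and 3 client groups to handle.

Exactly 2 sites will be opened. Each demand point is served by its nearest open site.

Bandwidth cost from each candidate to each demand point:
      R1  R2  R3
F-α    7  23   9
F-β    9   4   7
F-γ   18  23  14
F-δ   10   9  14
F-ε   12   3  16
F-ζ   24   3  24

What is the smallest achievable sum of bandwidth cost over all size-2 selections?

Open {F-α, F-β}.
  R1→F-α 7, R2→F-β 4, R3→F-β 7  ⇒ total 18.
Compare {F-α, F-ε}: total 19.
Compare {F-α, F-ζ}: total 19.
No size-2 selection does better; minimum is 18.

18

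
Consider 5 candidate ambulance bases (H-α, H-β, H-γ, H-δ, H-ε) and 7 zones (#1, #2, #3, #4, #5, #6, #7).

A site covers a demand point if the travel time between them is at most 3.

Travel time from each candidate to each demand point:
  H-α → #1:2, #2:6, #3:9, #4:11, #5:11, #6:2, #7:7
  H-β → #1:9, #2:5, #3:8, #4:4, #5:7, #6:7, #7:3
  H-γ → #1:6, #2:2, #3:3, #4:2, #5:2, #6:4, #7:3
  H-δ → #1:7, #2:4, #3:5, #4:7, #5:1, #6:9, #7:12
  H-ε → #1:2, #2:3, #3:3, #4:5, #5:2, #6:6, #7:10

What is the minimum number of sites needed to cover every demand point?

2

Coverage sets (demand points within 3 of each site):
  H-α: {#1, #6}
  H-β: {#7}
  H-γ: {#2, #3, #4, #5, #7}
  H-δ: {#5}
  H-ε: {#1, #2, #3, #5}
No single site covers all 7 demand points.
But {H-α, H-γ} covers everything, so the minimum is 2.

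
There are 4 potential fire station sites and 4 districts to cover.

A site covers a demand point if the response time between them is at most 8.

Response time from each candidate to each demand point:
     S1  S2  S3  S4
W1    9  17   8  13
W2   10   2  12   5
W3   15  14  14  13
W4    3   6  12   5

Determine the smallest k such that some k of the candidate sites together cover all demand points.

Coverage sets (demand points within 8 of each site):
  W1: {S3}
  W2: {S2, S4}
  W3: {}
  W4: {S1, S2, S4}
No single site covers all 4 demand points.
But {W1, W4} covers everything, so the minimum is 2.

2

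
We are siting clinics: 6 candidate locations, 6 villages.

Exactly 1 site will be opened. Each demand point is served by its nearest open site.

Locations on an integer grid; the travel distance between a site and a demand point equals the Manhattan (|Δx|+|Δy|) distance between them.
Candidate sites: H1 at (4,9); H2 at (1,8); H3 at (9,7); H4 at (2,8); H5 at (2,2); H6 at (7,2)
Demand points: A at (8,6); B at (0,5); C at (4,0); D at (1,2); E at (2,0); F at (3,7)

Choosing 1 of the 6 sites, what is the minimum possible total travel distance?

28

Open {H5}.
  A→H5 10, B→H5 5, C→H5 4, D→H5 1, E→H5 2, F→H5 6  ⇒ total 28.
Compare {H4}: total 40.
Compare {H2}: total 42.
No size-1 selection does better; minimum is 28.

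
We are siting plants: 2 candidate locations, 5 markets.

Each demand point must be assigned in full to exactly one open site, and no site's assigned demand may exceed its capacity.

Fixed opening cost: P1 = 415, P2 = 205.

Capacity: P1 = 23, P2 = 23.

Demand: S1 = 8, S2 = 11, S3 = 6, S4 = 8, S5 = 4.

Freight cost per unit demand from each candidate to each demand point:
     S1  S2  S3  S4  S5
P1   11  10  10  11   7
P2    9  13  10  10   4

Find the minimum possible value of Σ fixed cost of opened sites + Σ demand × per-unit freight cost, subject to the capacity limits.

Open {P1, P2}; cheapest assignment that respects the capacities:
  P1 (cap 23, load 17): S2, S3 — cost 11×10 + 6×10 = 170
  P2 (cap 23, load 20): S1, S4, S5 — cost 8×9 + 8×10 + 4×4 = 168
  Shipping 338, fixed 620 → total 958.
  Any other capacity-feasible assignment to {P1, P2} ships for at least 338.
Total demand is 37 and no other set of sites has combined capacity ≥ 37, so {P1, P2} is the only feasible choice of open sites. Minimum: 958.

958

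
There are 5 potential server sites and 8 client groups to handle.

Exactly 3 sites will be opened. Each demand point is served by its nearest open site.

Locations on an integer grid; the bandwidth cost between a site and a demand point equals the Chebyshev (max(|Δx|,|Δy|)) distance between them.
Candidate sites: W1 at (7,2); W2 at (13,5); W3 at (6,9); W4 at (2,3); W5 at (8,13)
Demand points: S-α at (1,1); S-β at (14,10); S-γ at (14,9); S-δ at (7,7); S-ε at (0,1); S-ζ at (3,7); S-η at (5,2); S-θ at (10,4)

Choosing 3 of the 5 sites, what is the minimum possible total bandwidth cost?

Open {W2, W3, W4}.
  S-α→W4 2, S-β→W2 5, S-γ→W2 4, S-δ→W3 2, S-ε→W4 2, S-ζ→W3 3, S-η→W4 3, S-θ→W2 3  ⇒ total 24.
Compare {W1, W2, W4}: total 27.
Compare {W2, W4, W5}: total 28.
No size-3 selection does better; minimum is 24.

24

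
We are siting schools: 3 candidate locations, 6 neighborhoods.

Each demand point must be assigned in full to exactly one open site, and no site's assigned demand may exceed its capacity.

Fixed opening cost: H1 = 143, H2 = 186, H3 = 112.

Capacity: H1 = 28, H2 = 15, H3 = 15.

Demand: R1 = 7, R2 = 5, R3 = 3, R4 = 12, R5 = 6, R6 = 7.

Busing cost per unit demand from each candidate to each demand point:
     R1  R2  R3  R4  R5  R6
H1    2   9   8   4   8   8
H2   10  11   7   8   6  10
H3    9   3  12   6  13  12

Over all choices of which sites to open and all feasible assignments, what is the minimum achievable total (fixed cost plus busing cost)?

Open {H1, H3}; cheapest assignment that respects the capacities:
  H1 (cap 28, load 28): R1, R3, R4, R5 — cost 7×2 + 3×8 + 12×4 + 6×8 = 134
  H3 (cap 15, load 12): R2, R6 — cost 5×3 + 7×12 = 99
  Shipping 233, fixed 255 → total 488.
  Any other capacity-feasible assignment to {H1, H3} ships for at least 233.
Compare {H1, H2}: its best feasible assignment gives total 559.
Compare {H1, H2, H3}: its best feasible assignment gives total 631.
Every other set of open sites that can feasibly serve all demand totals ≥ 559 even under its best assignment. Minimum: 488.

488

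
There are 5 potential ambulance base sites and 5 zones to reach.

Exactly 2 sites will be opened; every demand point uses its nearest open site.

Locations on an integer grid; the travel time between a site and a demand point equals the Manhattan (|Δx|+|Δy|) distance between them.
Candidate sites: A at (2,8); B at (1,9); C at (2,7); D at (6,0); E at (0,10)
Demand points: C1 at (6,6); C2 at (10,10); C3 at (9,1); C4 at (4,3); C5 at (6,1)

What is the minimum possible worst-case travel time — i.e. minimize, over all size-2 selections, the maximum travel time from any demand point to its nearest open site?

10

Open {A, D}.
  Farthest demand point is C2 at travel time 10 (to A); all others are ≤ 10.
With {B, D} the worst case is 10.
With {D, E} the worst case is 10.
No size-2 selection achieves below 10.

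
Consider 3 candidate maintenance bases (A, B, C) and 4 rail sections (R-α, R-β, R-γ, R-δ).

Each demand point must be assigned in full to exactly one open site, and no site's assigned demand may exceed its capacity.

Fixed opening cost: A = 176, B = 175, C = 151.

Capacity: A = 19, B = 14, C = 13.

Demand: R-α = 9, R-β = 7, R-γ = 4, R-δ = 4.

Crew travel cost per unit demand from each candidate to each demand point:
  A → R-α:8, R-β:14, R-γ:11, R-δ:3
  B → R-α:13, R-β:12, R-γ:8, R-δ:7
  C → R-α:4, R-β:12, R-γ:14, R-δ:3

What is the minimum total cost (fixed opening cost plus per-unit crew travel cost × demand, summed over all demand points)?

490

Open {B, C}; cheapest assignment that respects the capacities:
  B (cap 14, load 11): R-β, R-γ — cost 7×12 + 4×8 = 116
  C (cap 13, load 13): R-α, R-δ — cost 9×4 + 4×3 = 48
  Shipping 164, fixed 326 → total 490.
  Any other capacity-feasible assignment to {B, C} ships for at least 164.
Compare {A, C}: its best feasible assignment gives total 517.
Compare {A, B}: its best feasible assignment gives total 551.
Every other set of open sites that can feasibly serve all demand totals ≥ 517 even under its best assignment. Minimum: 490.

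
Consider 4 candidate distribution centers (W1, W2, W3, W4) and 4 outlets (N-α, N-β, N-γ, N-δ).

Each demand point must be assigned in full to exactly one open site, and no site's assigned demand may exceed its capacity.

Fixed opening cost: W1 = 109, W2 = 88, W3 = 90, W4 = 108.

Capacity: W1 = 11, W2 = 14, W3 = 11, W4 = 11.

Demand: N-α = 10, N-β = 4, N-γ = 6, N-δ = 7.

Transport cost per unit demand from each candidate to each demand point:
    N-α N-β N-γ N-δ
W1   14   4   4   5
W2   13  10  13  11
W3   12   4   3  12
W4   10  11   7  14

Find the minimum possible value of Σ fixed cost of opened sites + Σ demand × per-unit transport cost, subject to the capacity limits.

476

Open {W1, W3, W4}; cheapest assignment that respects the capacities:
  W1 (cap 11, load 11): N-β, N-δ — cost 4×4 + 7×5 = 51
  W3 (cap 11, load 6): N-γ — cost 6×3 = 18
  W4 (cap 11, load 10): N-α — cost 10×10 = 100
  Shipping 169, fixed 307 → total 476.
  Any other capacity-feasible assignment to {W1, W3, W4} ships for at least 169.
Compare {W1, W2, W3}: its best feasible assignment gives total 486.
Compare {W2, W3, W4}: its best feasible assignment gives total 497.
Every other set of open sites that can feasibly serve all demand totals ≥ 486 even under its best assignment. Minimum: 476.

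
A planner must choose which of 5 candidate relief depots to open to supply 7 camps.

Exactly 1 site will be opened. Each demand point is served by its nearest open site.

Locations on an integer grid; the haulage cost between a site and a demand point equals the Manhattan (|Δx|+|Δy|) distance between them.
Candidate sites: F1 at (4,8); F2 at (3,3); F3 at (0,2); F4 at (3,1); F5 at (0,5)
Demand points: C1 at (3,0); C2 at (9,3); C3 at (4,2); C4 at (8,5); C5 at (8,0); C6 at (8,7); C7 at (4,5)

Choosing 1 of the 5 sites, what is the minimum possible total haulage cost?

38

Open {F2}.
  C1→F2 3, C2→F2 6, C3→F2 2, C4→F2 7, C5→F2 8, C6→F2 9, C7→F2 3  ⇒ total 38.
Compare {F4}: total 42.
Compare {F1}: total 52.
No size-1 selection does better; minimum is 38.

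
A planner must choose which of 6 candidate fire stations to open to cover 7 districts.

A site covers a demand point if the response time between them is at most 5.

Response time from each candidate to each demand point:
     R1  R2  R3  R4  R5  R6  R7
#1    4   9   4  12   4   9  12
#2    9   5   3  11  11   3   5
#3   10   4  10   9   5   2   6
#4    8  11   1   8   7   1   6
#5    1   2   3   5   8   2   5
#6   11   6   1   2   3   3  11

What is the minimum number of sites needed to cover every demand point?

2

Coverage sets (demand points within 5 of each site):
  #1: {R1, R3, R5}
  #2: {R2, R3, R6, R7}
  #3: {R2, R5, R6}
  #4: {R3, R6}
  #5: {R1, R2, R3, R4, R6, R7}
  #6: {R3, R4, R5, R6}
No single site covers all 7 demand points.
But {#1, #5} covers everything, so the minimum is 2.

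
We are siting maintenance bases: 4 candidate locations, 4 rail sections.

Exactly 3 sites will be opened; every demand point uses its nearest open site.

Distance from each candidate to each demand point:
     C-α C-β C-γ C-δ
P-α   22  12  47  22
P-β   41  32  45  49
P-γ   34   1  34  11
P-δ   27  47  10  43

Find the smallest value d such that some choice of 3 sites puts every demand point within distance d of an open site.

Open {P-α, P-β, P-δ}.
  Farthest demand point is C-α at distance 22 (to P-α); all others are ≤ 22.
With {P-α, P-γ, P-δ} the worst case is 22.
With {P-β, P-γ, P-δ} the worst case is 27.
No size-3 selection achieves below 22.

22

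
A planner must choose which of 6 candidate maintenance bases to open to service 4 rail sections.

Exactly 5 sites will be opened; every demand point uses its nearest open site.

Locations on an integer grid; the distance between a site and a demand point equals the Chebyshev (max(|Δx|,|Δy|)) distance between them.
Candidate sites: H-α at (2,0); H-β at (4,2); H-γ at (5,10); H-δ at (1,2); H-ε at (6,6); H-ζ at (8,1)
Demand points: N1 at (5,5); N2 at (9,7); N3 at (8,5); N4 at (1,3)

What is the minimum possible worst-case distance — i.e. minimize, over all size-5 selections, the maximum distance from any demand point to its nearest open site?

Open {H-α, H-β, H-γ, H-δ, H-ε}.
  Farthest demand point is N2 at distance 3 (to H-ε); all others are ≤ 3.
With {H-α, H-β, H-γ, H-ε, H-ζ} the worst case is 3.
With {H-α, H-β, H-δ, H-ε, H-ζ} the worst case is 3.
No size-5 selection achieves below 3.

3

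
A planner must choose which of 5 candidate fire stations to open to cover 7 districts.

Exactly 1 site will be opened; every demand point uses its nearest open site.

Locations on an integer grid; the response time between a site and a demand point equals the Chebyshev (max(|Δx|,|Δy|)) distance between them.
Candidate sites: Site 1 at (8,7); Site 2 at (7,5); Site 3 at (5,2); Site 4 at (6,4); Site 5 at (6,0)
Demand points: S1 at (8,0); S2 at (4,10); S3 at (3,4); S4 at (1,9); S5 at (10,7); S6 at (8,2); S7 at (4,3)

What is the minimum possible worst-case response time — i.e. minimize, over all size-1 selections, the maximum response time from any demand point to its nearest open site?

Open {Site 2}.
  Farthest demand point is S4 at response time 6 (to Site 2); all others are ≤ 6.
With {Site 4} the worst case is 6.
With {Site 1} the worst case is 7.
No size-1 selection achieves below 6.

6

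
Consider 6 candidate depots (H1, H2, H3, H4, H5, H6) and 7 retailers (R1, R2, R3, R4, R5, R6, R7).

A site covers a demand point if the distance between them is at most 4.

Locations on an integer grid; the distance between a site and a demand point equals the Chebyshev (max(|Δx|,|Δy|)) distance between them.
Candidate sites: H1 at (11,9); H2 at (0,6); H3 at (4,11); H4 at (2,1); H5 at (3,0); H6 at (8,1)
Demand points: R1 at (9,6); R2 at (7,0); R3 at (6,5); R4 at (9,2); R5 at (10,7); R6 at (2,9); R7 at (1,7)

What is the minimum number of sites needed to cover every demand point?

3

Coverage sets (demand points within 4 of each site):
  H1: {R1, R5}
  H2: {R6, R7}
  H3: {R6, R7}
  H4: {R3}
  H5: {R2}
  H6: {R2, R3, R4}
No 2 sites suffice: every size-2 union leaves at least one demand point uncovered.
But {H1, H2, H6} covers everything, so the minimum is 3.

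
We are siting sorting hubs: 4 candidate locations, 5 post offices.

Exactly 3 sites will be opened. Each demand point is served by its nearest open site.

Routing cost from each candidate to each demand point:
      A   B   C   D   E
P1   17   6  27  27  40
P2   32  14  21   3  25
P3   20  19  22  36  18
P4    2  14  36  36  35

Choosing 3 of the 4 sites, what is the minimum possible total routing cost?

Open {P1, P2, P4}.
  A→P4 2, B→P1 6, C→P2 21, D→P2 3, E→P2 25  ⇒ total 57.
Compare {P2, P3, P4}: total 58.
Compare {P1, P2, P3}: total 65.
No size-3 selection does better; minimum is 57.

57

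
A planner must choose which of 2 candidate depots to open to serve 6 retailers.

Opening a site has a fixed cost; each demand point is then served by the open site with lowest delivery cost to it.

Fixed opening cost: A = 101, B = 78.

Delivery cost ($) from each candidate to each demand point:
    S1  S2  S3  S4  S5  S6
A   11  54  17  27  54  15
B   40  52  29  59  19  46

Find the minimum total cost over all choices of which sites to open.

279

Open {A}: assign each demand point to its cheapest open site.
  S1→A 11, S2→A 54, S3→A 17, S4→A 27, S5→A 54, S6→A 15
  delivery cost 178, fixed 101 → total 279.
Compare {A, B}: delivery cost 141 + fixed 179 = 320.
Compare {B}: delivery cost 245 + fixed 78 = 323.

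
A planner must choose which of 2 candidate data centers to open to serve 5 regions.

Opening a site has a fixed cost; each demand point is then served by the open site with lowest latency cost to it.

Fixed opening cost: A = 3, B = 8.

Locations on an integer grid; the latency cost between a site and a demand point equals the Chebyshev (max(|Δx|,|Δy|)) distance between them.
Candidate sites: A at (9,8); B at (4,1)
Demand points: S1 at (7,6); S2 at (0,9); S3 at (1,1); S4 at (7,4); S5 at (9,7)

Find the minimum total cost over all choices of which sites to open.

Open {A}: assign each demand point to its cheapest open site.
  S1→A 2, S2→A 9, S3→A 8, S4→A 4, S5→A 1
  latency cost 24, fixed 3 → total 27.
Compare {A, B}: latency cost 17 + fixed 11 = 28.
Compare {B}: latency cost 25 + fixed 8 = 33.

27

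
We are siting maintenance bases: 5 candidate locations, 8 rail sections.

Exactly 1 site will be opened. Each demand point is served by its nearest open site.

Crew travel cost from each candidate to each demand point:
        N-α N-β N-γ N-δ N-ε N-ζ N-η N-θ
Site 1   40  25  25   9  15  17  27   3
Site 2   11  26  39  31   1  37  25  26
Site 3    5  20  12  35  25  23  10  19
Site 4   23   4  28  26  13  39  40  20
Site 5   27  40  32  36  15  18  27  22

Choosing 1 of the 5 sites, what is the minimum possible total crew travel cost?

149

Open {Site 3}.
  N-α→Site 3 5, N-β→Site 3 20, N-γ→Site 3 12, N-δ→Site 3 35, N-ε→Site 3 25, N-ζ→Site 3 23, N-η→Site 3 10, N-θ→Site 3 19  ⇒ total 149.
Compare {Site 1}: total 161.
Compare {Site 4}: total 193.
No size-1 selection does better; minimum is 149.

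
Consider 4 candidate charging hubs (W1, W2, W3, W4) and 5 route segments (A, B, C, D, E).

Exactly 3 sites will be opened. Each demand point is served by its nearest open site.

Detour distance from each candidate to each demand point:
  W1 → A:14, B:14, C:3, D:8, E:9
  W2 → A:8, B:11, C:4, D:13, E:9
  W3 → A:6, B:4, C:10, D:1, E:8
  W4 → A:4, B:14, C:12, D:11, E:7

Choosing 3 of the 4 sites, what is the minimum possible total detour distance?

Open {W1, W3, W4}.
  A→W4 4, B→W3 4, C→W1 3, D→W3 1, E→W4 7  ⇒ total 19.
Compare {W2, W3, W4}: total 20.
Compare {W1, W2, W3}: total 22.
No size-3 selection does better; minimum is 19.

19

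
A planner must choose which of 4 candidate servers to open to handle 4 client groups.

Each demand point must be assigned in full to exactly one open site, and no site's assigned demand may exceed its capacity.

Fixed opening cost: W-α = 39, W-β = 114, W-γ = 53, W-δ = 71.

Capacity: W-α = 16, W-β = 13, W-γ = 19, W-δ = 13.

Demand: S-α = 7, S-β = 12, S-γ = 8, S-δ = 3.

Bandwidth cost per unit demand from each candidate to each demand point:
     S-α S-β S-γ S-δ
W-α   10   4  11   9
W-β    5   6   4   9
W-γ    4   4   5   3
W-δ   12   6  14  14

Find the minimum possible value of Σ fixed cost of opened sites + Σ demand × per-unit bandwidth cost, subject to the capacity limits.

Open {W-α, W-γ}; cheapest assignment that respects the capacities:
  W-α (cap 16, load 12): S-β — cost 12×4 = 48
  W-γ (cap 19, load 18): S-α, S-γ, S-δ — cost 7×4 + 8×5 + 3×3 = 77
  Shipping 125, fixed 92 → total 217.
  Any other capacity-feasible assignment to {W-α, W-γ} ships for at least 125.
Compare {W-γ, W-δ}: its best feasible assignment gives total 273.
Compare {W-α, W-γ, W-δ}: its best feasible assignment gives total 288.
Every other set of open sites that can feasibly serve all demand totals ≥ 273 even under its best assignment. Minimum: 217.

217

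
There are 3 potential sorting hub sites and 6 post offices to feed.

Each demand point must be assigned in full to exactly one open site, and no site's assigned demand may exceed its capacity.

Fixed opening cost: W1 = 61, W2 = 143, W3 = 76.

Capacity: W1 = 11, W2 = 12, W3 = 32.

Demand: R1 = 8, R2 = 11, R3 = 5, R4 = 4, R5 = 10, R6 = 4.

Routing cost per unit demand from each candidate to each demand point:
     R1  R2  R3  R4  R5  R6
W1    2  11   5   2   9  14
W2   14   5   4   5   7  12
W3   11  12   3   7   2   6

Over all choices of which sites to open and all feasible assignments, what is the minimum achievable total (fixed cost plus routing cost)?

Open {W1, W3}; cheapest assignment that respects the capacities:
  W1 (cap 11, load 11): R2 — cost 11×11 = 121
  W3 (cap 32, load 31): R1, R3, R4, R5, R6 — cost 8×11 + 5×3 + 4×7 + 10×2 + 4×6 = 175
  Shipping 296, fixed 137 → total 433.
  Any other capacity-feasible assignment to {W1, W3} ships for at least 296.
Compare {W1, W2, W3}: its best feasible assignment gives total 438.
Compare {W2, W3}: its best feasible assignment gives total 449.
Every other set of open sites that can feasibly serve all demand totals ≥ 438 even under its best assignment. Minimum: 433.

433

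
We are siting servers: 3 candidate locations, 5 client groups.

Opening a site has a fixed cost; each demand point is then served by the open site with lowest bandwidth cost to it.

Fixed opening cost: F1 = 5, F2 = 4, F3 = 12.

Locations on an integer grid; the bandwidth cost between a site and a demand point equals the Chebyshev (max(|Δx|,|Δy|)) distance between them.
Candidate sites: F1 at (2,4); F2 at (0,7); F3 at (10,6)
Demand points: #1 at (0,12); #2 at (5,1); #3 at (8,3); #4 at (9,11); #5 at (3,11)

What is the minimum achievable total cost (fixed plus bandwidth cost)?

34

Open {F1, F2}: assign each demand point to its cheapest open site.
  #1→F2 5, #2→F1 3, #3→F1 6, #4→F1 7, #5→F2 4
  bandwidth cost 25, fixed 9 → total 34.
Compare {F1}: bandwidth cost 31 + fixed 5 = 36.
Compare {F2}: bandwidth cost 32 + fixed 4 = 36.
Compare {F2, F3}: bandwidth cost 22 + fixed 16 = 38.
All other subsets cost ≥ 36. Minimum total cost: 34.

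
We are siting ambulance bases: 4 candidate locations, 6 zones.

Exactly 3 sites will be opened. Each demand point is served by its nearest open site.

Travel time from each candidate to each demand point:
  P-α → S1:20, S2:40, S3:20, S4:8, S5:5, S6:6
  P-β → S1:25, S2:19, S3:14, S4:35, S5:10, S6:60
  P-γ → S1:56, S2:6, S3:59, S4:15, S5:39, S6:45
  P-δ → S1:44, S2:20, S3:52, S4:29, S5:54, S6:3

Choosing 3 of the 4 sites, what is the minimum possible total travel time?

59

Open {P-α, P-β, P-γ}.
  S1→P-α 20, S2→P-γ 6, S3→P-β 14, S4→P-α 8, S5→P-α 5, S6→P-α 6  ⇒ total 59.
Compare {P-α, P-γ, P-δ}: total 62.
Compare {P-α, P-β, P-δ}: total 69.
No size-3 selection does better; minimum is 59.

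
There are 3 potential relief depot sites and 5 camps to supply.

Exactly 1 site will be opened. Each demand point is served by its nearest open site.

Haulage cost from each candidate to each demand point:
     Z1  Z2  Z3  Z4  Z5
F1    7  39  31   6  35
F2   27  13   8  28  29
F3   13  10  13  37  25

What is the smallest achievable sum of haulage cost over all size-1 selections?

Open {F3}.
  Z1→F3 13, Z2→F3 10, Z3→F3 13, Z4→F3 37, Z5→F3 25  ⇒ total 98.
Compare {F2}: total 105.
Compare {F1}: total 118.

98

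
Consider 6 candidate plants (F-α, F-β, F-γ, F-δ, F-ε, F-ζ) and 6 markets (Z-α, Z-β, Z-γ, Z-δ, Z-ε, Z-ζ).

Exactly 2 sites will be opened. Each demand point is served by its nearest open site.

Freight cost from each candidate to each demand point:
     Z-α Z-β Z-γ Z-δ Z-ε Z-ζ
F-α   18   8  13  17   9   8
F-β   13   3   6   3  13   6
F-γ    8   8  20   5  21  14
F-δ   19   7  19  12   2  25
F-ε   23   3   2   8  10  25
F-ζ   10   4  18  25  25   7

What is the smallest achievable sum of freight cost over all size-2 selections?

Open {F-β, F-δ}.
  Z-α→F-β 13, Z-β→F-β 3, Z-γ→F-β 6, Z-δ→F-β 3, Z-ε→F-δ 2, Z-ζ→F-β 6  ⇒ total 33.
Compare {F-β, F-ε}: total 37.
Compare {F-β, F-γ}: total 39.
No size-2 selection does better; minimum is 33.

33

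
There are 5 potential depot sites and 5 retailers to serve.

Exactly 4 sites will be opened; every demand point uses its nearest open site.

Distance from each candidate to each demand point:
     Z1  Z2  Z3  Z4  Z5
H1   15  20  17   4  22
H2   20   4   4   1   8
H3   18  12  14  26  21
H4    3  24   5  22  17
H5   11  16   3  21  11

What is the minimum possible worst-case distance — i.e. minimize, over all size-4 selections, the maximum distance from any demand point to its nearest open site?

Open {H1, H2, H3, H4}.
  Farthest demand point is Z5 at distance 8 (to H2); all others are ≤ 8.
With {H1, H2, H4, H5} the worst case is 8.
With {H2, H3, H4, H5} the worst case is 8.
No size-4 selection achieves below 8.

8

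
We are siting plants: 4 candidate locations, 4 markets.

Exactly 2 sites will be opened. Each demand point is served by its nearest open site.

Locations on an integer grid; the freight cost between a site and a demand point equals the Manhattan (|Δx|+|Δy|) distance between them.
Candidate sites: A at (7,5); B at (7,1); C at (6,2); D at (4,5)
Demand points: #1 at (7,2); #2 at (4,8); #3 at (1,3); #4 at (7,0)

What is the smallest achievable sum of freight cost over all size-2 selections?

10

Open {B, D}.
  #1→B 1, #2→D 3, #3→D 5, #4→B 1  ⇒ total 10.
Compare {C, D}: total 12.
Compare {A, B}: total 16.
No size-2 selection does better; minimum is 10.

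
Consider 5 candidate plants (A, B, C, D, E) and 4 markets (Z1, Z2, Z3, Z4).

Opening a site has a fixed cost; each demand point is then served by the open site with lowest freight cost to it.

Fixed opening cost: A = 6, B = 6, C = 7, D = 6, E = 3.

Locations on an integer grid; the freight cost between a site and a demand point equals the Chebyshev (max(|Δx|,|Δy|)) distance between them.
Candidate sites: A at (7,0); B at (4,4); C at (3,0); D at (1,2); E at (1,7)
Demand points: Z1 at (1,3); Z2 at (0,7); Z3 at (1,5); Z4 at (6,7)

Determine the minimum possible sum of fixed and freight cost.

Open {E}: assign each demand point to its cheapest open site.
  Z1→E 4, Z2→E 1, Z3→E 2, Z4→E 5
  freight cost 12, fixed 3 → total 15.
Compare {B, E}: freight cost 9 + fixed 9 = 18.
Compare {D, E}: freight cost 9 + fixed 9 = 18.
Compare {B}: freight cost 13 + fixed 6 = 19.
All other subsets cost ≥ 18. Minimum total cost: 15.

15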